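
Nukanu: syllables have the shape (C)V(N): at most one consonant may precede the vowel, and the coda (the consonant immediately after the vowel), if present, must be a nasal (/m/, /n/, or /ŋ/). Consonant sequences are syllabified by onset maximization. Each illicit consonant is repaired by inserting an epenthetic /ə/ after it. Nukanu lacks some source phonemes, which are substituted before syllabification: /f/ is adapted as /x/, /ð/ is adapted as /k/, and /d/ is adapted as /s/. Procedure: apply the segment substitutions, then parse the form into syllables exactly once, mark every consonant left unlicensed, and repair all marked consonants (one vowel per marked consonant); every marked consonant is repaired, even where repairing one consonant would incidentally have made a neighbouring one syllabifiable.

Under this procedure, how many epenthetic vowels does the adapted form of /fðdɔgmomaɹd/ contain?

After substitution the input is /xksɔgmomaɹs/.
The unsyllabifiable consonants are /x/, /k/, /g/, /ɹ/, /s/; each receives one epenthetic vowel.

5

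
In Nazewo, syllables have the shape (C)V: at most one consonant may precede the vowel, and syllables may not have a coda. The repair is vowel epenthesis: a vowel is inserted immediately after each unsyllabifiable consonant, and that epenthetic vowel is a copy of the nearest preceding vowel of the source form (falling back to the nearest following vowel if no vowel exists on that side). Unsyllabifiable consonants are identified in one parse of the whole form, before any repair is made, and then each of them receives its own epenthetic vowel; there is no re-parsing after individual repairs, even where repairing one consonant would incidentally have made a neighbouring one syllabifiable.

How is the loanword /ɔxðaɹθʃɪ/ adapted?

ɔxɔðaɹaθaʃɪ

Under (C)V, the unsyllabifiable consonants are /x/, /ɹ/, /θ/ (no codas are permitted; onsets are limited to one consonant).
Inserting the epenthetic vowel yields /x/ → /xɔ/, /ɹ/ → /ɹa/, /θ/ → /θa/.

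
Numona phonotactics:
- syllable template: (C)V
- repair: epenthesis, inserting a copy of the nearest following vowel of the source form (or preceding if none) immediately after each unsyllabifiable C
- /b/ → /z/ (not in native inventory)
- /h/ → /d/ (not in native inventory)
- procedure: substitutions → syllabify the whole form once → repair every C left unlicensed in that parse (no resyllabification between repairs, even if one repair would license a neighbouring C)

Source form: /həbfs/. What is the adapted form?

dəzəfəsə

Substitution: /h/ → /d/, /b/ → /z/, giving /dəzfs/.
The consonants /z/, /f/, /s/ cannot be parsed into a legal (C)V syllable (no codas are permitted; onsets are limited to one consonant).
Inserting the epenthetic vowel yields /z/ → /zə/, /f/ → /fə/, /s/ → /sə/.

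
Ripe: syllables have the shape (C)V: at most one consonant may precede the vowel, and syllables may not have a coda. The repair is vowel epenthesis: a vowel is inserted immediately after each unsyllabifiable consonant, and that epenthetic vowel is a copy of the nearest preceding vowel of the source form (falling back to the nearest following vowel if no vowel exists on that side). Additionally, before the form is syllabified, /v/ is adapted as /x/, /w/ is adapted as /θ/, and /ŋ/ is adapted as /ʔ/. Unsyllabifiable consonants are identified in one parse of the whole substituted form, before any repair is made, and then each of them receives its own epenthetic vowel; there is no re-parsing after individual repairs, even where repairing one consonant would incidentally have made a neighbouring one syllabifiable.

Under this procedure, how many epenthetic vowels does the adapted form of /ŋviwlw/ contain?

4

After substitution the input is /ʔxiθlθ/.
The unsyllabifiable consonants are /ʔ/, /θ/, /l/, /θ/; each receives one epenthetic vowel.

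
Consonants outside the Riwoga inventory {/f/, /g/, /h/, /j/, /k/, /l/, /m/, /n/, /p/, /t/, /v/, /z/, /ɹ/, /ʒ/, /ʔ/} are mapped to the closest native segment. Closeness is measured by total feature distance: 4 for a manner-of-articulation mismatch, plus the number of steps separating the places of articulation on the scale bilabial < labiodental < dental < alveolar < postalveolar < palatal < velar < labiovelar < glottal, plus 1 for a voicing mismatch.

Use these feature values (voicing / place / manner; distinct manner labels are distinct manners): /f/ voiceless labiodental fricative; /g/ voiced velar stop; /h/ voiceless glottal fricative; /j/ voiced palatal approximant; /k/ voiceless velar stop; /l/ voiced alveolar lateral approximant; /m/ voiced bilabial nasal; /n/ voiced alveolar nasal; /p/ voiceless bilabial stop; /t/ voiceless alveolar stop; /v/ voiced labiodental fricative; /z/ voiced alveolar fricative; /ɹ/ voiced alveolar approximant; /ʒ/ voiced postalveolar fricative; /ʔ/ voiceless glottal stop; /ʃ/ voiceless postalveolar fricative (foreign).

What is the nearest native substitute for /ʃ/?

/ʒ/ is closest: same manner (fricative), place distance 0 (postalveolar→postalveolar), voicing differs (+1); total 1. Next closest is /z/ at distance 2.

ʒ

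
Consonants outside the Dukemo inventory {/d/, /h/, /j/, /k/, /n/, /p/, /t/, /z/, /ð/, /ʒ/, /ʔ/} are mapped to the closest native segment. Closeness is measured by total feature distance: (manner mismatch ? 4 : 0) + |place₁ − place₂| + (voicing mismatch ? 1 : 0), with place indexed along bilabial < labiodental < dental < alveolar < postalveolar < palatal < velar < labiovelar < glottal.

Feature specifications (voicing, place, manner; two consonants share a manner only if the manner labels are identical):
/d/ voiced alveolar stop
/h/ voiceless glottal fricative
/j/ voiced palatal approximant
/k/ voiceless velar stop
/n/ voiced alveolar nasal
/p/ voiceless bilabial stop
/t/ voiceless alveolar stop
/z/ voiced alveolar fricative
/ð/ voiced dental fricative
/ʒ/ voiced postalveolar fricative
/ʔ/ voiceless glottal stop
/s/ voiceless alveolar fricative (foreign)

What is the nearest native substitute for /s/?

z

/z/ is closest: same manner (fricative), place distance 0 (alveolar→alveolar), voicing differs (+1); total 1. Next closest is /ð/ at distance 2.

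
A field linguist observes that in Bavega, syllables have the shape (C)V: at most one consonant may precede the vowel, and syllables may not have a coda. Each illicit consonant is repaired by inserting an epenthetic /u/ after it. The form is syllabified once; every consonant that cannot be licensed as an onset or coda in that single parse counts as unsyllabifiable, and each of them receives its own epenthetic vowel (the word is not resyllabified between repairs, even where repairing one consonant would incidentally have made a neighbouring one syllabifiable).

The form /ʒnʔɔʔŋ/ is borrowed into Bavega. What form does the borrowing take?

The consonants /ʒ/, /n/, /ʔ/, /ŋ/ cannot be parsed into a legal (C)V syllable (no codas are permitted; onsets are limited to one consonant).
Each unlicensed consonant becomes the onset of a new syllable: /ʒ/ → /ʒu/, /n/ → /nu/, /ʔ/ → /ʔu/, /ŋ/ → /ŋu/.

ʒunuʔɔʔuŋu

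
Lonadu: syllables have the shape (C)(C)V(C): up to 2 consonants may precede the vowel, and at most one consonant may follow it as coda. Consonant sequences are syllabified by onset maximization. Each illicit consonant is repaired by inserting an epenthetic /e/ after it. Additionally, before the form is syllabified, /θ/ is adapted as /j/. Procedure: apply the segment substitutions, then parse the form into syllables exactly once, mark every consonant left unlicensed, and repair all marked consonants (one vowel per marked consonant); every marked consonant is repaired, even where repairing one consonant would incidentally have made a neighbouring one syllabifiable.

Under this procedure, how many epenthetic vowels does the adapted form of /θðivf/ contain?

After substitution the input is /jðivf/.
The unsyllabifiable consonants are /f/; each receives one epenthetic vowel.

1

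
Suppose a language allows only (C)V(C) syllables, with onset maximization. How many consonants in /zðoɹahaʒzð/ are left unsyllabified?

Under (C)V(C), the unsyllabifiable consonants are /z/, /z/, /ð/ (at most one coda consonant is licensed; onsets are limited to one consonant).

3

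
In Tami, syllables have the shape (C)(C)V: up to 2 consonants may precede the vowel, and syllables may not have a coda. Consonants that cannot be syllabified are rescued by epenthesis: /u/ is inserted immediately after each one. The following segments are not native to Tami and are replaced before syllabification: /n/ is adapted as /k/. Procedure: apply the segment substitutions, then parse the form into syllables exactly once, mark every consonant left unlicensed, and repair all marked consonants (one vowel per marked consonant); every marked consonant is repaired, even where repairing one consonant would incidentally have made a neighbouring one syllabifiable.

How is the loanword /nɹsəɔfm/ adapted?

kuɹsəɔfumu

Substitution: /n/ → /k/, giving /kɹsəɔfm/.
The consonants /k/, /f/, /m/ cannot be parsed into a legal (C)(C)V syllable (no codas are permitted; onsets may contain at most 2 consonants).
Each unlicensed consonant becomes the onset of a new syllable: /k/ → /ku/, /f/ → /fu/, /m/ → /mu/.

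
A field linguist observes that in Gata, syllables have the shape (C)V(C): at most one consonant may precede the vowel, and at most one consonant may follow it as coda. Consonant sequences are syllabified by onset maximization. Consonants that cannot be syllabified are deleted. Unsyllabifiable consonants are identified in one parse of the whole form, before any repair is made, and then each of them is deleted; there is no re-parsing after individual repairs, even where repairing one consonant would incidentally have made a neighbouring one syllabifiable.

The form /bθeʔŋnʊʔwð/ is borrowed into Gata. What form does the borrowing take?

θeʔnʊʔ

Under (C)V(C), the unsyllabifiable consonants are /b/, /ŋ/, /w/, /ð/ (at most one coda consonant is licensed; onsets are limited to one consonant).
Deleting the stranded consonants removes /b/, /ŋ/, /w/, /ð/.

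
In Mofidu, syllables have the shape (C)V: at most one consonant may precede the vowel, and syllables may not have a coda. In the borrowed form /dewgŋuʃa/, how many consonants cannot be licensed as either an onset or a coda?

The consonants /w/, /g/ cannot be parsed into a legal (C)V syllable (no codas are permitted; onsets are limited to one consonant).

2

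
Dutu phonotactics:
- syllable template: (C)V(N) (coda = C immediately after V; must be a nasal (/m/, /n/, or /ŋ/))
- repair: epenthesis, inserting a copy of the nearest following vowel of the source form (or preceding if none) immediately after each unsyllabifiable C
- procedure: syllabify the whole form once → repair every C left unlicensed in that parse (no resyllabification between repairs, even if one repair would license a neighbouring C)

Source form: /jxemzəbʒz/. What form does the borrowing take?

Under (C)V(N), the unsyllabifiable consonants are /j/, /b/, /ʒ/, /z/ (only a nasal (/m/, /n/, or /ŋ/) is licensed in coda position; onsets are limited to one consonant).
Epenthesis after each stranded consonant: /j/ → /je/, /b/ → /bə/, /ʒ/ → /ʒə/, /z/ → /zə/.

jexemzəbəʒəzə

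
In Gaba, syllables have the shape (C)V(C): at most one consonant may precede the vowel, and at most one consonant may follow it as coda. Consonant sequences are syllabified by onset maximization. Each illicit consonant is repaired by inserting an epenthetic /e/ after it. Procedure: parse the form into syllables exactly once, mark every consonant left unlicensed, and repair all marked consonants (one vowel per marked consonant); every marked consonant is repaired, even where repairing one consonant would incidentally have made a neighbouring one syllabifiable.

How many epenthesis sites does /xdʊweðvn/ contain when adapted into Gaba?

The unsyllabifiable consonants are /x/, /v/, /n/; each receives one epenthetic vowel.

3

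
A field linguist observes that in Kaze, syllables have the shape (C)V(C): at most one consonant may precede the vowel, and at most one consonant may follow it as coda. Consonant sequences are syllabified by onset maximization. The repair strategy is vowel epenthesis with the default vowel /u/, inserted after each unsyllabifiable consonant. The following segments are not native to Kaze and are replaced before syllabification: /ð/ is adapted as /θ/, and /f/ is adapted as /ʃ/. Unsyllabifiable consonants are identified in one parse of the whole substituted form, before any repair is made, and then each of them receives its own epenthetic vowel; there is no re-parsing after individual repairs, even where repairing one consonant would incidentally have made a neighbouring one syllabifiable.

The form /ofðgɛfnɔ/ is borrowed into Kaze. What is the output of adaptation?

oʃθugɛʃnɔ

Substitution: /f/ → /ʃ/, /ð/ → /θ/, giving /oʃθgɛʃnɔ/.
Under (C)V(C), the unsyllabifiable consonants are /θ/ (at most one coda consonant is licensed; onsets are limited to one consonant).
Epenthesis after each stranded consonant: /θ/ → /θu/.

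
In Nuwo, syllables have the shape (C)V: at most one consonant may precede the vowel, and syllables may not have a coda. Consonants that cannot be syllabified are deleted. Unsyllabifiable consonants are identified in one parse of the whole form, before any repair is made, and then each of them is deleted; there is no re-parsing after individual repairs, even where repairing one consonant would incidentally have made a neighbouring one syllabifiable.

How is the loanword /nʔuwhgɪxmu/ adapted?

The consonants /n/, /w/, /h/, /x/ cannot be parsed into a legal (C)V syllable (no codas are permitted; onsets are limited to one consonant).
Deletion applies to /n/, /w/, /h/, /x/.

ʔugɪmu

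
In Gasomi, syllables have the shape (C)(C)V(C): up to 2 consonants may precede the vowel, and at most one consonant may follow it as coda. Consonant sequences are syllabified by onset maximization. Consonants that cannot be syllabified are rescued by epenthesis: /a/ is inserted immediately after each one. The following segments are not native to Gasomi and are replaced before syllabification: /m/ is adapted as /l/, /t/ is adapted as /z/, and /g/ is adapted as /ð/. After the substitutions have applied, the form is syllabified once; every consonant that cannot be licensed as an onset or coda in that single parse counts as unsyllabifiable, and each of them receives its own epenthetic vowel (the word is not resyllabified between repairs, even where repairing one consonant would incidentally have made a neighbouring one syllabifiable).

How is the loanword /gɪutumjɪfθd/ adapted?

ðɪuzuljɪfθada

Substitution: /g/ → /ð/, /t/ → /z/, /m/ → /l/, giving /ðɪuzuljɪfθd/.
Under (C)(C)V(C), the unsyllabifiable consonants are /θ/, /d/ (at most one coda consonant is licensed; onsets may contain at most 2 consonants).
Inserting the epenthetic vowel yields /θ/ → /θa/, /d/ → /da/.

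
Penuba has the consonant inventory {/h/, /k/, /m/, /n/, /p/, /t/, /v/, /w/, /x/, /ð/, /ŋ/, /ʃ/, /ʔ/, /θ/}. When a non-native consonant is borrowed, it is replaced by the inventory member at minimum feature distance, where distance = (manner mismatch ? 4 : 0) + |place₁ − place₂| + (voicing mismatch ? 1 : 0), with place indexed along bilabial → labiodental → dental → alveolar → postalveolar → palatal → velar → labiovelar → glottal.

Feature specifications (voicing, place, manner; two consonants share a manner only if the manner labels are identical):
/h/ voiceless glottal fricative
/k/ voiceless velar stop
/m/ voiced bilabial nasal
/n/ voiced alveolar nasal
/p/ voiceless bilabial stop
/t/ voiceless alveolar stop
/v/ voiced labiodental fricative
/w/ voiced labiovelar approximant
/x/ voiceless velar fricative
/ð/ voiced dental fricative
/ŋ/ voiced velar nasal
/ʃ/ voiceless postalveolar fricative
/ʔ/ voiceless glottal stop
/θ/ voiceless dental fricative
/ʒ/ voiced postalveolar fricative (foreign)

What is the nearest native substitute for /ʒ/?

/ʃ/ is closest: same manner (fricative), place distance 0 (postalveolar→postalveolar), voicing differs (+1); total 1. Next closest is /ð/ at distance 2.

ʃ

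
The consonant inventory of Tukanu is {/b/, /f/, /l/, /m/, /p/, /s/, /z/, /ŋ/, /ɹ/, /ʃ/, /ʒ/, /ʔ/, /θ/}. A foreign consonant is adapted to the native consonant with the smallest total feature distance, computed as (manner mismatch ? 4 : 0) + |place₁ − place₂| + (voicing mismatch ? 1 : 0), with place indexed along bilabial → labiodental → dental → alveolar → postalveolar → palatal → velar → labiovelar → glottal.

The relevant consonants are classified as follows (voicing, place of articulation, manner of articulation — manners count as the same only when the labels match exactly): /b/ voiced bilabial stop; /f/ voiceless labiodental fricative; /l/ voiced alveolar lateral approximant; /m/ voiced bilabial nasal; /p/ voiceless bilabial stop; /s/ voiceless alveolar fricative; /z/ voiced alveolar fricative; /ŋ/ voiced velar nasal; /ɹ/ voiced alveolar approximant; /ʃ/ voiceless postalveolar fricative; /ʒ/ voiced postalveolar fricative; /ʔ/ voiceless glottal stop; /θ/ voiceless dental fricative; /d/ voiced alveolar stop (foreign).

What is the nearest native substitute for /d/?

b

/b/ is closest: same manner (stop), place distance 3 (alveolar→bilabial), same voicing; total 3. Next closest is /l/ at distance 4.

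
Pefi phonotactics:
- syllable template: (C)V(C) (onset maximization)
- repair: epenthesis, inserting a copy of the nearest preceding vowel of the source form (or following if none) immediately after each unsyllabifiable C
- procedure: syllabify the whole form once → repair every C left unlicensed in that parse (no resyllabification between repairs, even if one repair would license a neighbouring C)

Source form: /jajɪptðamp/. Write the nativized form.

Syllabifying with onset maximization leaves /t/, /p/ stranded (at most one coda consonant is licensed; onsets are limited to one consonant).
Epenthesis after each stranded consonant: /t/ → /tɪ/, /p/ → /pa/.

jajɪptɪðampa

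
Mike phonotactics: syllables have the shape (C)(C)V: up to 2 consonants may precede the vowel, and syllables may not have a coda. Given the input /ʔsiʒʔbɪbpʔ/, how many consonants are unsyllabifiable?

Under (C)(C)V, the unsyllabifiable consonants are /ʒ/, /b/, /p/, /ʔ/ (no codas are permitted; onsets may contain at most 2 consonants).

4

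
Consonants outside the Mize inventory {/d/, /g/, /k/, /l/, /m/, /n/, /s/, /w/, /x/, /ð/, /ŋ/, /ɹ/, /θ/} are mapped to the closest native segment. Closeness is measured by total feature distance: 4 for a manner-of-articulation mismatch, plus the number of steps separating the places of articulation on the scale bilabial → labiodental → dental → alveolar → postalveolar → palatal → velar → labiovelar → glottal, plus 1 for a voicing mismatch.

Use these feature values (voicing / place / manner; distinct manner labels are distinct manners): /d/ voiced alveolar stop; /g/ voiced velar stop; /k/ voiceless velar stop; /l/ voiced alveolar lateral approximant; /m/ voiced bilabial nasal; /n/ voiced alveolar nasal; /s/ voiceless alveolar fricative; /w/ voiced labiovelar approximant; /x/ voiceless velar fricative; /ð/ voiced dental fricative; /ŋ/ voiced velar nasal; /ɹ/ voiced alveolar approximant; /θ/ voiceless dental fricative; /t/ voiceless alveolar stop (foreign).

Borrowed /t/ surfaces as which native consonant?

/d/ is closest: same manner (stop), place distance 0 (alveolar→alveolar), voicing differs (+1); total 1. Next closest is /k/ at distance 3.

d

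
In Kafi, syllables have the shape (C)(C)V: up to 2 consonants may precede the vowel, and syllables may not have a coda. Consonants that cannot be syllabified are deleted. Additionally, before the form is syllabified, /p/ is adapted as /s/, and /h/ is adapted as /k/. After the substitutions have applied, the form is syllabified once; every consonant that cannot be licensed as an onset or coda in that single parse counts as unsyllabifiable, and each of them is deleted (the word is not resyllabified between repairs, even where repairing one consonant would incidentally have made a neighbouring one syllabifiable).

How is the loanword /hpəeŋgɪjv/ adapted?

Substitution: /h/ → /k/, /p/ → /s/, giving /ksəeŋgɪjv/.
Syllabifying with onset maximization leaves /j/, /v/ stranded (no codas are permitted; onsets may contain at most 2 consonants).
Each unlicensed consonant is deleted: /j/, /v/.

ksəeŋgɪ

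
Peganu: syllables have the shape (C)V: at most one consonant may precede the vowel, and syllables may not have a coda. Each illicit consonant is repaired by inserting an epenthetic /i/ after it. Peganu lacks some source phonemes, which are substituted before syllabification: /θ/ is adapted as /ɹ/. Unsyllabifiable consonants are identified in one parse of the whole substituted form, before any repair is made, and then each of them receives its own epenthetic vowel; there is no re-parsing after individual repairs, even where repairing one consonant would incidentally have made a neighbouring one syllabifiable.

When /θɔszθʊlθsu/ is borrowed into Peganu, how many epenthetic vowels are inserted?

After substitution the input is /ɹɔszɹʊlɹsu/.
The unsyllabifiable consonants are /s/, /z/, /l/, /ɹ/; each receives one epenthetic vowel.

4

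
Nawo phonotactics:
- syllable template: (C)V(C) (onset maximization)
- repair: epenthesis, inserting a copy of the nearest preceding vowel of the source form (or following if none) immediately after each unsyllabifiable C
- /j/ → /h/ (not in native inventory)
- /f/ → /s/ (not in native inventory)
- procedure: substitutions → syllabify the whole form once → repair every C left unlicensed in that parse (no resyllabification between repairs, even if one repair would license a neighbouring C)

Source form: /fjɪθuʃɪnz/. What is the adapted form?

Substitution: /f/ → /s/, /j/ → /h/, giving /shɪθuʃɪnz/.
Under (C)V(C), the unsyllabifiable consonants are /s/, /z/ (at most one coda consonant is licensed; onsets are limited to one consonant).
Each unlicensed consonant becomes the onset of a new syllable: /s/ → /sɪ/, /z/ → /zɪ/.

sɪhɪθuʃɪnzɪ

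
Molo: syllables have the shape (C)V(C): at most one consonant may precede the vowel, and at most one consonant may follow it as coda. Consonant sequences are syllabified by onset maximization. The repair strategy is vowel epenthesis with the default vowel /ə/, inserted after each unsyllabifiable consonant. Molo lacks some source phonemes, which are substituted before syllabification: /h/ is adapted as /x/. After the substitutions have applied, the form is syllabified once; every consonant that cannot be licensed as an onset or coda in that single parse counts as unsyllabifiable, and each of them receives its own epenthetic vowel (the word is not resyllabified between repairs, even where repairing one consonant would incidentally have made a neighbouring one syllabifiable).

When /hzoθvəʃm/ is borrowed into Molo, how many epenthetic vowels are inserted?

2

After substitution the input is /xzoθvəʃm/.
The unsyllabifiable consonants are /x/, /m/; each receives one epenthetic vowel.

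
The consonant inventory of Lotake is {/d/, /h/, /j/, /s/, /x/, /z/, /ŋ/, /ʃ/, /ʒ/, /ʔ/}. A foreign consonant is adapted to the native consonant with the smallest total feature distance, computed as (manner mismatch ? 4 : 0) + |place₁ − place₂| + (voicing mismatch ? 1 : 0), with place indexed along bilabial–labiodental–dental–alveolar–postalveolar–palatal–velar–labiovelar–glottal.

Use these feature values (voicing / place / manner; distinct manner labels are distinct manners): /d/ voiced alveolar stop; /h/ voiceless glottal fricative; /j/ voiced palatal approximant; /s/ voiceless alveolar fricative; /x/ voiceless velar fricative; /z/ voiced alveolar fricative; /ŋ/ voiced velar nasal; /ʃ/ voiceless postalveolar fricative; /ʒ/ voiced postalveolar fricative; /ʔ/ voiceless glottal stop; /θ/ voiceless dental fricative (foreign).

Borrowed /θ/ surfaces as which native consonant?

/s/ is closest: same manner (fricative), place distance 1 (dental→alveolar), same voicing; total 1. Next closest is /z/ at distance 2.

s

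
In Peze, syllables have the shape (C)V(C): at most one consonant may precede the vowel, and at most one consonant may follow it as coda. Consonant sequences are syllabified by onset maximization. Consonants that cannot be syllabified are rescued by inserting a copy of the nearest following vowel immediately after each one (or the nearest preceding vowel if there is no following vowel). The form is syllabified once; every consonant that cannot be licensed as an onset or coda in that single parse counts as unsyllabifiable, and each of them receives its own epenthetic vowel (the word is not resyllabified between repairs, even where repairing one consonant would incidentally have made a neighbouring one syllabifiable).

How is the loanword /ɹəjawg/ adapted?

ɹəjawga

Under (C)V(C), the unsyllabifiable consonants are /g/ (at most one coda consonant is licensed; onsets are limited to one consonant).
Inserting the epenthetic vowel yields /g/ → /ga/.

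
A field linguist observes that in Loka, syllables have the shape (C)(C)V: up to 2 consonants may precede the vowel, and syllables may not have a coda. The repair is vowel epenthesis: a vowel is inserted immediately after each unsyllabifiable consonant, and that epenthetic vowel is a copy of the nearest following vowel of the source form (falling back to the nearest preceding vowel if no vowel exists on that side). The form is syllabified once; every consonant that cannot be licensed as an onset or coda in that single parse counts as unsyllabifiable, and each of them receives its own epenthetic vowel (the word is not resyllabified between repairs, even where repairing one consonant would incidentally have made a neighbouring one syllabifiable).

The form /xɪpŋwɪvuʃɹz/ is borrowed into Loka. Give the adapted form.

Under (C)(C)V, the unsyllabifiable consonants are /p/, /ʃ/, /ɹ/, /z/ (no codas are permitted; onsets may contain at most 2 consonants).
Inserting the epenthetic vowel yields /p/ → /pɪ/, /ʃ/ → /ʃu/, /ɹ/ → /ɹu/, /z/ → /zu/.

xɪpɪŋwɪvuʃuɹuzu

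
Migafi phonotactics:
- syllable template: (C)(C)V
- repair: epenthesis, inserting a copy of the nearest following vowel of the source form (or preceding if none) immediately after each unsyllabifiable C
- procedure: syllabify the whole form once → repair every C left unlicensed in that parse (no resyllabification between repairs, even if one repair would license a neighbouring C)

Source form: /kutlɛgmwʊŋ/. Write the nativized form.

Syllabifying with onset maximization leaves /g/, /ŋ/ stranded (no codas are permitted; onsets may contain at most 2 consonants).
Each unlicensed consonant becomes the onset of a new syllable: /g/ → /gʊ/, /ŋ/ → /ŋʊ/.

kutlɛgʊmwʊŋʊ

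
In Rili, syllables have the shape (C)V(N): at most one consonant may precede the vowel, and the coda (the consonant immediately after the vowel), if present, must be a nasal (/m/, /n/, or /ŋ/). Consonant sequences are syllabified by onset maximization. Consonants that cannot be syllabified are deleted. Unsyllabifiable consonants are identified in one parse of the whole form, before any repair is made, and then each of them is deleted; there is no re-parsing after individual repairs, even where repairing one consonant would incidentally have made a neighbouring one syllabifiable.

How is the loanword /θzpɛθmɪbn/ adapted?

Syllabifying with onset maximization leaves /θ/, /z/, /θ/, /b/, /n/ stranded (only a nasal (/m/, /n/, or /ŋ/) is licensed in coda position; onsets are limited to one consonant).
Deletion applies to /θ/, /z/, /θ/, /b/, /n/.

pɛmɪ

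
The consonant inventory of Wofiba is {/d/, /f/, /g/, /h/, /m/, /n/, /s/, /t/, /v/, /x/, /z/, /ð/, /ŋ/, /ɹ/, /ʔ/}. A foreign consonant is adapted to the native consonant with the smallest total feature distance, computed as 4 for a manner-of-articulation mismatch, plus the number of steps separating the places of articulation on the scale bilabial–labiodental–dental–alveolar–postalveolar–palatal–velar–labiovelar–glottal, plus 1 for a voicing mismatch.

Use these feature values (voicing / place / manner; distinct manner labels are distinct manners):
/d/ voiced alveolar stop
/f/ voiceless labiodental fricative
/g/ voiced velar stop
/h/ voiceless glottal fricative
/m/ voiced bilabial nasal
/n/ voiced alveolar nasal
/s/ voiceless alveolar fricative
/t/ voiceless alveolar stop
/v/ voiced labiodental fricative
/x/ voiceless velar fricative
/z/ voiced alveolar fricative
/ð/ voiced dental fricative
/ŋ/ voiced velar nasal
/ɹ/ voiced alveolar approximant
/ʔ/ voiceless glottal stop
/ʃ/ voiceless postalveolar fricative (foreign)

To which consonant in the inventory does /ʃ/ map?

s

/s/ is closest: same manner (fricative), place distance 1 (postalveolar→alveolar), same voicing; total 1. Next closest is /x/ at distance 2.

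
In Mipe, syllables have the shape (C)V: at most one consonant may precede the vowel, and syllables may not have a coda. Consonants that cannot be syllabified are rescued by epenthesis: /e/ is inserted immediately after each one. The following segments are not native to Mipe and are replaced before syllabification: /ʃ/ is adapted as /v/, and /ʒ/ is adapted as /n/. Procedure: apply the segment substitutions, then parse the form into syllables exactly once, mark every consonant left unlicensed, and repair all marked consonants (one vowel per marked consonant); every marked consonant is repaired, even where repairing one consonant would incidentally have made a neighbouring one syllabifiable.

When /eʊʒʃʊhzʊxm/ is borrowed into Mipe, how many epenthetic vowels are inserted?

4

After substitution the input is /eʊnvʊhzʊxm/.
The unsyllabifiable consonants are /n/, /h/, /x/, /m/; each receives one epenthetic vowel.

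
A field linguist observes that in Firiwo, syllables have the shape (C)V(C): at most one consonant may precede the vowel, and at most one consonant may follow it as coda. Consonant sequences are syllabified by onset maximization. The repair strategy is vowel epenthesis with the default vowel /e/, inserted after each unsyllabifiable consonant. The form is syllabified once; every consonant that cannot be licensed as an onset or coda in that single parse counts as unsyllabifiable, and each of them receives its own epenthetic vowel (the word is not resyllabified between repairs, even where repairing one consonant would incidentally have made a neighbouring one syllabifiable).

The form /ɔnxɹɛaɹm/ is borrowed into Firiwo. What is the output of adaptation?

The consonants /x/, /m/ cannot be parsed into a legal (C)V(C) syllable (at most one coda consonant is licensed; onsets are limited to one consonant).
Epenthesis after each stranded consonant: /x/ → /xe/, /m/ → /me/.

ɔnxeɹɛaɹme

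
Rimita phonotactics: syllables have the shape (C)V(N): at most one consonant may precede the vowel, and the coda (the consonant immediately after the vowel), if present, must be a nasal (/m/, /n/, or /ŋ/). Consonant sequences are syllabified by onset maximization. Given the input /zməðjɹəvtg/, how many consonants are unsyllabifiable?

Under (C)V(N), the unsyllabifiable consonants are /z/, /ð/, /j/, /v/, /t/, /g/ (only a nasal (/m/, /n/, or /ŋ/) is licensed in coda position; onsets are limited to one consonant).

6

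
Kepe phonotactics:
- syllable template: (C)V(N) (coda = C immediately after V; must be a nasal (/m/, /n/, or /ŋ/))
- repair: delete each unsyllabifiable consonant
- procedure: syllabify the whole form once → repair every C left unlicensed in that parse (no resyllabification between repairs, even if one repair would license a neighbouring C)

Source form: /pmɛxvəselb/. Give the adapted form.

mɛvəse

The consonants /p/, /x/, /l/, /b/ cannot be parsed into a legal (C)V(N) syllable (only a nasal (/m/, /n/, or /ŋ/) is licensed in coda position; onsets are limited to one consonant).
Deleting the stranded consonants removes /p/, /x/, /l/, /b/.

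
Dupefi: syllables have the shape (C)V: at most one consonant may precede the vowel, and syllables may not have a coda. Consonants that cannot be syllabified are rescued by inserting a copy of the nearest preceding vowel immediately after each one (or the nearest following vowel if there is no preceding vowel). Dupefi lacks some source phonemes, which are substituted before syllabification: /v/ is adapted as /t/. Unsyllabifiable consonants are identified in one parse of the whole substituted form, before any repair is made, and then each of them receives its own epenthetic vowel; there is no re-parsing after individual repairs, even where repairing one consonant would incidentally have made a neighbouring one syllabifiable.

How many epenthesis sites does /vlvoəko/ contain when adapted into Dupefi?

2

After substitution the input is /tltoəko/.
The unsyllabifiable consonants are /t/, /l/; each receives one epenthetic vowel.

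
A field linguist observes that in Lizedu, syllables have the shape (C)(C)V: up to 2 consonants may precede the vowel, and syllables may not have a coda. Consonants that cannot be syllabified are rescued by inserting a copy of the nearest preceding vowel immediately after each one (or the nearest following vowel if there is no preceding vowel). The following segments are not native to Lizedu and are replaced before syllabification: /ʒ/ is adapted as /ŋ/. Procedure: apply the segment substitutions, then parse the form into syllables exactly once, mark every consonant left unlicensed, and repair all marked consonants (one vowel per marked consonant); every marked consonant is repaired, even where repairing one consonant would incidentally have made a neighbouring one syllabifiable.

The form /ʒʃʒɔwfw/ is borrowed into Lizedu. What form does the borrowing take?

ŋɔʃŋɔwɔfɔwɔ

Substitution: /ʒ/ → /ŋ/, giving /ŋʃŋɔwfw/.
The consonants /ŋ/, /w/, /f/, /w/ cannot be parsed into a legal (C)(C)V syllable (no codas are permitted; onsets may contain at most 2 consonants).
Each unlicensed consonant becomes the onset of a new syllable: /ŋ/ → /ŋɔ/, /w/ → /wɔ/, /f/ → /fɔ/, /w/ → /wɔ/.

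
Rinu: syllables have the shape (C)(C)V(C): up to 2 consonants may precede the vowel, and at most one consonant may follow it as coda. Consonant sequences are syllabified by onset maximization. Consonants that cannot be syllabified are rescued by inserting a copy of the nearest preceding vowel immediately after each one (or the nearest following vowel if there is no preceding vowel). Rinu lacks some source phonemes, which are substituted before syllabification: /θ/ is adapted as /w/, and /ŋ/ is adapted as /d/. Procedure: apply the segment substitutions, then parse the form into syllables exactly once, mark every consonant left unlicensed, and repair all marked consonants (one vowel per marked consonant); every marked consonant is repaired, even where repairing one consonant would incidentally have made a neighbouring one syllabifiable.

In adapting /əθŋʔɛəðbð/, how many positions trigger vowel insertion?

After substitution the input is /əwdʔɛəðbð/.
The unsyllabifiable consonants are /b/, /ð/; each receives one epenthetic vowel.

2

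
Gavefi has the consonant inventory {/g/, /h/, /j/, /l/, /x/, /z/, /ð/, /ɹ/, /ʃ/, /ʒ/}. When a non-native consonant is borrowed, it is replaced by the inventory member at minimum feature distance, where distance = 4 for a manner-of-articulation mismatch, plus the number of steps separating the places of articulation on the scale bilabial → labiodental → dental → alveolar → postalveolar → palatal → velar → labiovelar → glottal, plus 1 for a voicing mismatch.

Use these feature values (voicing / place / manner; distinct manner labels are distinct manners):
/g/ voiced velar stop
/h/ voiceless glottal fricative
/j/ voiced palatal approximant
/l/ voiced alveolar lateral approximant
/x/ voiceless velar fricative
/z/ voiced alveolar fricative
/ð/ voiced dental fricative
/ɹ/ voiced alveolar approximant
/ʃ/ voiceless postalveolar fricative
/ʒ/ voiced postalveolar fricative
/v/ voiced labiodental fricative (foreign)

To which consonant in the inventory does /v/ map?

/ð/ is closest: same manner (fricative), place distance 1 (labiodental→dental), same voicing; total 1. Next closest is /z/ at distance 2.

ð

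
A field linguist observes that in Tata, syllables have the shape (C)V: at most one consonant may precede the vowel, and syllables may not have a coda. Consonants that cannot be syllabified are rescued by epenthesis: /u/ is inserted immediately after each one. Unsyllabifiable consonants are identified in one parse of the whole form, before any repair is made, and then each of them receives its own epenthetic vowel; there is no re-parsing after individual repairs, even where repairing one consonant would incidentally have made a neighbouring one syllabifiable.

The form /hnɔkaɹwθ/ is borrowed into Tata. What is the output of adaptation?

Syllabifying with onset maximization leaves /h/, /ɹ/, /w/, /θ/ stranded (no codas are permitted; onsets are limited to one consonant).
Inserting the epenthetic vowel yields /h/ → /hu/, /ɹ/ → /ɹu/, /w/ → /wu/, /θ/ → /θu/.

hunɔkaɹuwuθu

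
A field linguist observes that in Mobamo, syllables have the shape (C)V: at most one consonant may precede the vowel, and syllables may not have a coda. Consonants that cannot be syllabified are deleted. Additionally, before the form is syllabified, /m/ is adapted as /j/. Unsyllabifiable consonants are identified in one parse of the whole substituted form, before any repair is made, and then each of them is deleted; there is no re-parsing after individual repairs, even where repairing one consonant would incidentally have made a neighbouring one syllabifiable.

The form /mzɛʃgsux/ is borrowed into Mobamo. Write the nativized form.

zɛsu

Substitution: /m/ → /j/, giving /jzɛʃgsux/.
Syllabifying with onset maximization leaves /j/, /ʃ/, /g/, /x/ stranded (no codas are permitted; onsets are limited to one consonant).
Deletion applies to /j/, /ʃ/, /g/, /x/.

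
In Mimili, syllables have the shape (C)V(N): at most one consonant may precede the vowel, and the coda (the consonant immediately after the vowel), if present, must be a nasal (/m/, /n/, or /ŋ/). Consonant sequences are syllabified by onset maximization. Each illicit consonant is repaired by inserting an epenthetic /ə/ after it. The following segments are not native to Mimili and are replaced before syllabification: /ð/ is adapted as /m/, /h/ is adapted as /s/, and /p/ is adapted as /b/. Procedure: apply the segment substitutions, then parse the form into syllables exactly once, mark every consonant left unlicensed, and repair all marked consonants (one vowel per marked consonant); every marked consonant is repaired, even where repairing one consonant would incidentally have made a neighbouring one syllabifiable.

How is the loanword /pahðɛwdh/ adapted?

basəmɛwədəsə

Substitution: /p/ → /b/, /h/ → /s/, /ð/ → /m/, giving /basmɛwds/.
The consonants /s/, /w/, /d/, /s/ cannot be parsed into a legal (C)V(N) syllable (only a nasal (/m/, /n/, or /ŋ/) is licensed in coda position; onsets are limited to one consonant).
Epenthesis after each stranded consonant: /s/ → /sə/, /w/ → /wə/, /d/ → /də/, /s/ → /sə/.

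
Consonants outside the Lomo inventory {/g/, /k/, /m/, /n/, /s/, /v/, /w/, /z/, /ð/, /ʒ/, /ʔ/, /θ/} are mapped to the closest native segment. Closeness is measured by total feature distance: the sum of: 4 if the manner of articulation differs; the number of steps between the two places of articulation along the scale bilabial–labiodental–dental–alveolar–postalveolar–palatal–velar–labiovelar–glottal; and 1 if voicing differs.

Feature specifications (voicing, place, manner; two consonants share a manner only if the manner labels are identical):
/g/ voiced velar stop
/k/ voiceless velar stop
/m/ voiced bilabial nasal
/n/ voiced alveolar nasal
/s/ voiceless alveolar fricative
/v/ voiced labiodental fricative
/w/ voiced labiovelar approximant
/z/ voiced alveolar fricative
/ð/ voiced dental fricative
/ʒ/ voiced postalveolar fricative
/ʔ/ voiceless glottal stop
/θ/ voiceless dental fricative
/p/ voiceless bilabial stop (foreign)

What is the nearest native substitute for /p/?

m

/m/ is closest: manner differs (stop→nasal, +4), place distance 0 (bilabial→bilabial), voicing differs (+1); total 5. Next closest is /k/ at distance 6.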